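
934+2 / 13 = 934.15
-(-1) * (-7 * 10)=-70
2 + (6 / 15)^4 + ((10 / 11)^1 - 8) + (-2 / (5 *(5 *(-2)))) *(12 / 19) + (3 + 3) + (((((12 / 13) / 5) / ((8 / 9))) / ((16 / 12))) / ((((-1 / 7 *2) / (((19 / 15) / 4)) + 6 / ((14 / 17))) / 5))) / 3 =3846954333 / 3844555000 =1.00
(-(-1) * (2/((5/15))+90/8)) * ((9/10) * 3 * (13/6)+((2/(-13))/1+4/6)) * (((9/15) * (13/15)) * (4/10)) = 114149/5000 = 22.83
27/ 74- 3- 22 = -1823/ 74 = -24.64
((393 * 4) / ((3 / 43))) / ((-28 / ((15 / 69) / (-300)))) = 5633 / 9660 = 0.58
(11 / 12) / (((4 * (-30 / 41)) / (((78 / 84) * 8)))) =-5863 / 2520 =-2.33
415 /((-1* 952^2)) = -415 /906304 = -0.00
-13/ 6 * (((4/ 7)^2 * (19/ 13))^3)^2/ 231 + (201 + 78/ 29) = 21037455527930302275251/ 103281960760143786621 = 203.69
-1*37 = -37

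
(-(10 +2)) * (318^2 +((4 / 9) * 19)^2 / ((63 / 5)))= -2064258608 / 1701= -1213555.91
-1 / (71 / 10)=-0.14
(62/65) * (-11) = -682/65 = -10.49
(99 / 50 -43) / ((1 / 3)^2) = -18459 / 50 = -369.18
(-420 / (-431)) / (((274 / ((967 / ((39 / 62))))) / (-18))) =-98.41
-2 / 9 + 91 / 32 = 755 / 288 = 2.62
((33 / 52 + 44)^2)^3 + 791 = 156333080700305954145 / 19770609664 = 7907347489.89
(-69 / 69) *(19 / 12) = -19 / 12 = -1.58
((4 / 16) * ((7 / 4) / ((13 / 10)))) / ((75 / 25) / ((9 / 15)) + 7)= 35 / 1248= 0.03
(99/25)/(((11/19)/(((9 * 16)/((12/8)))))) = 16416/25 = 656.64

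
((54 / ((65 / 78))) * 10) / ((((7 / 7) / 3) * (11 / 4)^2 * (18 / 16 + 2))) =248832 / 3025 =82.26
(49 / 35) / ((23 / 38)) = 266 / 115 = 2.31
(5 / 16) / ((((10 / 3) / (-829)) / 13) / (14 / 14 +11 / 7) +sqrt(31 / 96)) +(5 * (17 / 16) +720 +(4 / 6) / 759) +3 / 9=141114630735 * sqrt(186) / 3499642685428 +23129808025345979477 / 31874745578878224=726.20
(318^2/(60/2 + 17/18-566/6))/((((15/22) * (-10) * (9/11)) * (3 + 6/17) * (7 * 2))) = 23112452/3793825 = 6.09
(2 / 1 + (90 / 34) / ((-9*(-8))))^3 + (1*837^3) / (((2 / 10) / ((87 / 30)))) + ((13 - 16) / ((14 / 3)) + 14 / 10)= 748564360222728999 / 88040960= 8502455677.71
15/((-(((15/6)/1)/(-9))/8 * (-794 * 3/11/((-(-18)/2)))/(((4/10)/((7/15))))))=-15.39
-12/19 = -0.63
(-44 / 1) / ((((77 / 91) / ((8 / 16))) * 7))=-26 / 7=-3.71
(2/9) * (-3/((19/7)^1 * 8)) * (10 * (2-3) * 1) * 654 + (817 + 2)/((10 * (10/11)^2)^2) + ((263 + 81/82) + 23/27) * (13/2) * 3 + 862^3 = 4490610738433003769/7011000000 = 640509305.15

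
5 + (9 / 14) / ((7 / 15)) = 625 / 98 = 6.38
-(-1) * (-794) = -794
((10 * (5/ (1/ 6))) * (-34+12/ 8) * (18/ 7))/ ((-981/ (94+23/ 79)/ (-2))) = -290511000/ 60277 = -4819.60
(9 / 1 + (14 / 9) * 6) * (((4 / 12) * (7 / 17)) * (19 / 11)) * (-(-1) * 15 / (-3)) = -3325 / 153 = -21.73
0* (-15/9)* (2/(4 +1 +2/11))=0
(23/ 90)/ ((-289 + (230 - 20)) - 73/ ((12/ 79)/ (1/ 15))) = -2/ 869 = -0.00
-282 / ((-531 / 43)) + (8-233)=-202.16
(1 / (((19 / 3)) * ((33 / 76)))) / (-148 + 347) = 4 / 2189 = 0.00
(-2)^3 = -8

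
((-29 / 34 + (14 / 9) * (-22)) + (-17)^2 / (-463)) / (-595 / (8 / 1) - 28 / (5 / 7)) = 101156260 / 321821577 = 0.31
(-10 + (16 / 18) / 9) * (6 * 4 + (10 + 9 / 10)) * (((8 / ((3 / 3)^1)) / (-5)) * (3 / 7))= 1119592 / 4725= 236.95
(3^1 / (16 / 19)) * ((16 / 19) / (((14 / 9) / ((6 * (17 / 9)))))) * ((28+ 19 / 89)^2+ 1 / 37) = 35694501894 / 2051539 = 17398.89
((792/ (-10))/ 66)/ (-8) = 3/ 20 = 0.15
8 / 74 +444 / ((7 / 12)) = 197164 / 259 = 761.25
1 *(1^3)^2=1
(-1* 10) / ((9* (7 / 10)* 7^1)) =-100 / 441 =-0.23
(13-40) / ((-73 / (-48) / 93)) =-120528 / 73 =-1651.07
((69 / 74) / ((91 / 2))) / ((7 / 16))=1104 / 23569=0.05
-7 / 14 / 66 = -0.01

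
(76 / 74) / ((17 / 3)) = 114 / 629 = 0.18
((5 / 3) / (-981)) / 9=-5 / 26487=-0.00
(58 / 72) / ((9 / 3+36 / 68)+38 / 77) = 37961 / 189576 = 0.20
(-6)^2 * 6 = 216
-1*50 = -50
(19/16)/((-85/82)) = -779/680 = -1.15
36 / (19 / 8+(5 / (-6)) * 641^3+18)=-0.00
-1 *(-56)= 56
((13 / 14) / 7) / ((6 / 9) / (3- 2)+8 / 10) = 195 / 2156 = 0.09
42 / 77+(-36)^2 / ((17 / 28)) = 399270 / 187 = 2135.13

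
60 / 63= 20 / 21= 0.95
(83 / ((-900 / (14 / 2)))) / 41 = -581 / 36900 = -0.02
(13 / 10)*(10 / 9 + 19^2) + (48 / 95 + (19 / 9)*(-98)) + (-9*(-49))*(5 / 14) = 360691 / 855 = 421.86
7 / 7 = 1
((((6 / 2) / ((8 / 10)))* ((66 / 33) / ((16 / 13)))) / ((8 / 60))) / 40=585 / 512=1.14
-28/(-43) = 0.65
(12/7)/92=3/161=0.02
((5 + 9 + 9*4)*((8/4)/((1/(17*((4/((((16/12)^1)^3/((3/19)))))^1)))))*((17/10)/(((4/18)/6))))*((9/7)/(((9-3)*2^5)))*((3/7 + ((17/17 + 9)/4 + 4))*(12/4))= 2758867695/953344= 2893.88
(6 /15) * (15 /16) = 3 /8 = 0.38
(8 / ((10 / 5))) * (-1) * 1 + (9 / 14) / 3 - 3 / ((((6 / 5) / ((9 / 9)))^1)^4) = -15823 / 3024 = -5.23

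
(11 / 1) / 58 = 11 / 58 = 0.19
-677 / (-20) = 677 / 20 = 33.85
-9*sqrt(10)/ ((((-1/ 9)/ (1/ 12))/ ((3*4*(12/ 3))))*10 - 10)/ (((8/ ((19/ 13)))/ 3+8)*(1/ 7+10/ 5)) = 1539*sqrt(10)/ 37000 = 0.13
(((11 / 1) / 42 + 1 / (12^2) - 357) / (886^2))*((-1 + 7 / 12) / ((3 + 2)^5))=71917 / 1186913952000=0.00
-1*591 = -591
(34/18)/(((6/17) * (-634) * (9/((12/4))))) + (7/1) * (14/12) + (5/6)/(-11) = 9137833/1129788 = 8.09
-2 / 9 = -0.22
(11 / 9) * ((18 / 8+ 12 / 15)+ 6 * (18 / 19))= 36509 / 3420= 10.68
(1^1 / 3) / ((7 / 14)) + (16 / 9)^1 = 22 / 9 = 2.44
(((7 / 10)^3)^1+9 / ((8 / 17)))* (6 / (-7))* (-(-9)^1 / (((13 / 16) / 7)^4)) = -2953922936832 / 3570125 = -827400.42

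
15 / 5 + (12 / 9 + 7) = 34 / 3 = 11.33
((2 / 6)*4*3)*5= 20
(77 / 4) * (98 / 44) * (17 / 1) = 5831 / 8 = 728.88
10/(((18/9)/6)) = 30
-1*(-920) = 920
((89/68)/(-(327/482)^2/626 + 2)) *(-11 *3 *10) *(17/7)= -1067855195220/2035339033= -524.66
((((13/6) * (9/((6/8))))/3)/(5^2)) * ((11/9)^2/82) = 1573/249075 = 0.01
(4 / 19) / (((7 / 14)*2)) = 4 / 19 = 0.21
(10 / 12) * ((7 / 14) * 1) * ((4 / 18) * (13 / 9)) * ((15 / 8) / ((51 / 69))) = 7475 / 22032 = 0.34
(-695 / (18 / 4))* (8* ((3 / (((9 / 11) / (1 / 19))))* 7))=-856240 / 513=-1669.08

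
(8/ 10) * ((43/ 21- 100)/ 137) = -8228/ 14385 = -0.57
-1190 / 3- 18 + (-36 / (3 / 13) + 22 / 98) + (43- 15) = -79739 / 147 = -542.44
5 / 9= 0.56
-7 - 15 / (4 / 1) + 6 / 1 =-4.75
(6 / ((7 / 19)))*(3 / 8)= 171 / 28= 6.11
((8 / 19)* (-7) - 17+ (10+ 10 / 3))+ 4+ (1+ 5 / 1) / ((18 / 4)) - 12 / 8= -317 / 114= -2.78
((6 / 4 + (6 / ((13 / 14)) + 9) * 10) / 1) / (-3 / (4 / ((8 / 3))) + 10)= 19.51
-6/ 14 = -3/ 7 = -0.43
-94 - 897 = -991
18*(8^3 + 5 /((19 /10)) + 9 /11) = 1939122 /209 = 9278.10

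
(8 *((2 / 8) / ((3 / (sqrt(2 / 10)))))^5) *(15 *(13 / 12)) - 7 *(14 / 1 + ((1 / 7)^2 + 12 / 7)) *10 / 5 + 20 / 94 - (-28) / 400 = -7238097 / 32900 + 13 *sqrt(5) / 3110400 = -220.00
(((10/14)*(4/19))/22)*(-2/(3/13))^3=-175760/39501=-4.45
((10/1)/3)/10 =1/3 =0.33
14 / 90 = 7 / 45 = 0.16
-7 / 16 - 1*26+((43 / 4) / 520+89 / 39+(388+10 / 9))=6832357 / 18720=364.98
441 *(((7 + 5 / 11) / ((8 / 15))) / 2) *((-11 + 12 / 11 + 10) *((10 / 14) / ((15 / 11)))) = 12915 / 88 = 146.76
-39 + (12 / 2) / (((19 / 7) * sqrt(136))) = -39 + 21 * sqrt(34) / 646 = -38.81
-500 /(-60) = 25 /3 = 8.33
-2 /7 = -0.29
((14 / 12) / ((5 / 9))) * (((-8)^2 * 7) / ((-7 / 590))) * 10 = -792960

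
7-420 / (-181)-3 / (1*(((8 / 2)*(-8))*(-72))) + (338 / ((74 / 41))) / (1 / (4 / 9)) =1428041861 / 15429888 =92.55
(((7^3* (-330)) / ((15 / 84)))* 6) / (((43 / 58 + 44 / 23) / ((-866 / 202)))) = 2196802748448 / 357641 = 6142480.16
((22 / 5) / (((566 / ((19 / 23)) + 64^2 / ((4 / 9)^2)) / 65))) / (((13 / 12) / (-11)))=-27588 / 203501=-0.14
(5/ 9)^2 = 25/ 81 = 0.31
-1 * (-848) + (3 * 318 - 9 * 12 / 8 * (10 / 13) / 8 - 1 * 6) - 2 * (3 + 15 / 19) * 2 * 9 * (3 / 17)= 59478923 / 33592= 1770.63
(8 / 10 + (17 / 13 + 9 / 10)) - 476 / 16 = -6953 / 260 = -26.74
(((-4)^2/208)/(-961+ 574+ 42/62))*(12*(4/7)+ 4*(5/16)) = -7037/4359264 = -0.00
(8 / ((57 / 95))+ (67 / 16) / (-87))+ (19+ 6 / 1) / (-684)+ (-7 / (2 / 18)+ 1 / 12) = -49.67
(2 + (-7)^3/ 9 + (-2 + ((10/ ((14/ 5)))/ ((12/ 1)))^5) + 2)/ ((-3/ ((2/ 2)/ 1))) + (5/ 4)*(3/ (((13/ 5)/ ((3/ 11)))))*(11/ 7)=2063964726875/ 163102657536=12.65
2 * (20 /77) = 40 /77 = 0.52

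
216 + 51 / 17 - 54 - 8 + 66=223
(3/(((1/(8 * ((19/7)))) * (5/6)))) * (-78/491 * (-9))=1920672/17185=111.76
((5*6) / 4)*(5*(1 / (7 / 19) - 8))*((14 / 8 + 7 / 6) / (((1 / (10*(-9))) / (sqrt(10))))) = 208125*sqrt(10) / 4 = 164537.26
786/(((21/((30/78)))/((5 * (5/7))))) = 32750/637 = 51.41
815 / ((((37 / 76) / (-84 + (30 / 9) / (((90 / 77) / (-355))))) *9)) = -1833609820 / 8991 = -203938.36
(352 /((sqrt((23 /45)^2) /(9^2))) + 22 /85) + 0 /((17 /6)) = 55784.61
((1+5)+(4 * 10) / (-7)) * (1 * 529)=1058 / 7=151.14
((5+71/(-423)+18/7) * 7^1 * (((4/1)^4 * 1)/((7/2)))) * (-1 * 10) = -112240640/2961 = -37906.33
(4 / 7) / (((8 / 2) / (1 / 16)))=1 / 112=0.01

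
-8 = -8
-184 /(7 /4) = -736 /7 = -105.14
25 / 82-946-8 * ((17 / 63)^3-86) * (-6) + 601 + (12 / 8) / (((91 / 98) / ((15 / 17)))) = -6752207493323 / 1510450578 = -4470.33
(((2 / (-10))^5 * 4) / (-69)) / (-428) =-1 / 23071875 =-0.00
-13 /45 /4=-13 /180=-0.07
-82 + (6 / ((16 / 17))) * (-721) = -4678.38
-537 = -537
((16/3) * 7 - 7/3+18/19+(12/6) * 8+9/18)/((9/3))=17.48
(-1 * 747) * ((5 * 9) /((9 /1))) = -3735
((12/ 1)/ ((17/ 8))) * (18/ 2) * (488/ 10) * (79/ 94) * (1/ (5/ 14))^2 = 1632137472/ 99875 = 16341.80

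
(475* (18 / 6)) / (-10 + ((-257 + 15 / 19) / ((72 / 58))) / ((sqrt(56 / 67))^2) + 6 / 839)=-11448826200 / 2064210593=-5.55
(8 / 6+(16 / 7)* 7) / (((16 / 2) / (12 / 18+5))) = 221 / 18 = 12.28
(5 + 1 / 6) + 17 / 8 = 7.29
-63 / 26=-2.42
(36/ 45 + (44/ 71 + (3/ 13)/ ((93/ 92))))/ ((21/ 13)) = 235772/ 231105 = 1.02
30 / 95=6 / 19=0.32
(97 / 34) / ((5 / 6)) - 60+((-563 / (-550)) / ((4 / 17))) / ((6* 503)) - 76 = -14964167773 / 112873200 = -132.58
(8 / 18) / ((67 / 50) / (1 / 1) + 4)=0.08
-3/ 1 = -3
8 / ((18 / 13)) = 52 / 9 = 5.78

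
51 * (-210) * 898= -9617580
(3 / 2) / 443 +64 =56707 / 886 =64.00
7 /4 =1.75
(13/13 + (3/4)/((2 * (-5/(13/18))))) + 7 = 1907/240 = 7.95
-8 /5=-1.60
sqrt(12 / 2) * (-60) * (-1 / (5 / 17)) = 204 * sqrt(6) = 499.70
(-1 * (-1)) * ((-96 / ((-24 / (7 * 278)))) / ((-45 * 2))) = -3892 / 45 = -86.49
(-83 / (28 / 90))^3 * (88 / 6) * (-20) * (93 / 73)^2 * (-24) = -396570484334970000 / 1827847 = -216960437243.91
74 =74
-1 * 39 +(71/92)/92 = -330025/8464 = -38.99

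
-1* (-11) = 11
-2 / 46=-0.04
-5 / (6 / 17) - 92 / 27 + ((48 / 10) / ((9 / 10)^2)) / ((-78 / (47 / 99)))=-3671609 / 208494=-17.61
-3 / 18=-1 / 6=-0.17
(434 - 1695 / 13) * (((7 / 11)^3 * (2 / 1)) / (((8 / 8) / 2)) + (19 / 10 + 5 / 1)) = 416641373 / 173030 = 2407.91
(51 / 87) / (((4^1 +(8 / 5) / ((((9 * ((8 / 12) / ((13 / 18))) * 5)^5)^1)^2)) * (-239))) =-22400955171897811200000000000 / 36532004775629113761897207005419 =-0.00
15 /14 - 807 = -805.93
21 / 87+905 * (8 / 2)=104987 / 29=3620.24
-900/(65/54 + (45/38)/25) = -2308500/3209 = -719.38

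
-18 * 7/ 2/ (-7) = 9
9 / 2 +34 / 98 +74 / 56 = 1209 / 196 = 6.17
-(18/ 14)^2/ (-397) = 81/ 19453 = 0.00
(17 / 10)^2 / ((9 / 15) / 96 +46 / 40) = 2312 / 925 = 2.50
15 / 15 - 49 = -48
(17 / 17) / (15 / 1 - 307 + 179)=-1 / 113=-0.01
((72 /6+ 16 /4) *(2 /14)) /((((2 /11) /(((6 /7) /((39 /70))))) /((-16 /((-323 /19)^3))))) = 28160 /447083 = 0.06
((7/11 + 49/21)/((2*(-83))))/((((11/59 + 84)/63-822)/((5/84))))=14455/11140086364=0.00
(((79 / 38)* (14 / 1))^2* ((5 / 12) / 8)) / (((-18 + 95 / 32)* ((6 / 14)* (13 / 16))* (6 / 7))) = -599385640 / 60947991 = -9.83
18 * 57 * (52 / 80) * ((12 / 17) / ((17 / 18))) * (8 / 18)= 320112 / 1445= 221.53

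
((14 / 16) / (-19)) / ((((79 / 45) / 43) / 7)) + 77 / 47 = -3531689 / 564376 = -6.26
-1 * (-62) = 62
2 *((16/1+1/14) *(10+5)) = 3375/7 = 482.14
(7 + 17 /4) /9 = 5 /4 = 1.25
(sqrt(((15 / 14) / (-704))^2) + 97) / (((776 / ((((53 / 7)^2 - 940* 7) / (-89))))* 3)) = 101854379239 / 33354044416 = 3.05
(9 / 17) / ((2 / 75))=675 / 34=19.85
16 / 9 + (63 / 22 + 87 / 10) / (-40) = 1.49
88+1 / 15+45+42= 2626 / 15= 175.07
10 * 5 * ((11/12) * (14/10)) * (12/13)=770/13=59.23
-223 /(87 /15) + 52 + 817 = 24086 /29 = 830.55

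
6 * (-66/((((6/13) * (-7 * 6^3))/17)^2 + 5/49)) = -0.23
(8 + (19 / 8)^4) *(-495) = -80729055 / 4096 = -19709.24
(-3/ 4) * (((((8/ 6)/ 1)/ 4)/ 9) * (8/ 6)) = -1/ 27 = -0.04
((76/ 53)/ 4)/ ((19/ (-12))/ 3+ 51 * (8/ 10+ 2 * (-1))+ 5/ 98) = -8820/ 1517443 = -0.01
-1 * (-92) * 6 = 552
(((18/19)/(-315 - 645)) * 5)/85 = -3/51680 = -0.00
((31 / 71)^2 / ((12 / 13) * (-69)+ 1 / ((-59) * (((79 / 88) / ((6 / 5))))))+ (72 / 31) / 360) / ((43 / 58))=0.00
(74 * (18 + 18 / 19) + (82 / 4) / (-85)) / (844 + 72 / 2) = 4528021 / 2842400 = 1.59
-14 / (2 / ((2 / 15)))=-14 / 15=-0.93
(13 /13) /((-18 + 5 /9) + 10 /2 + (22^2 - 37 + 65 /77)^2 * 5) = 53361 /53510917472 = 0.00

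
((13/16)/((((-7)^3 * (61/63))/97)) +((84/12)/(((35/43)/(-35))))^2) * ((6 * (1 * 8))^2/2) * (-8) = -2495745144000/2989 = -834976628.97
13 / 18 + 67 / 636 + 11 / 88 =3635 / 3816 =0.95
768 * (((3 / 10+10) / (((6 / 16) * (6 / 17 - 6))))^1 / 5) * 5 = -56032 / 15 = -3735.47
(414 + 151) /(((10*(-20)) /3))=-339 /40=-8.48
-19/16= -1.19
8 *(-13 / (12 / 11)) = -286 / 3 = -95.33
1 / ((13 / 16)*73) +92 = 87324 / 949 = 92.02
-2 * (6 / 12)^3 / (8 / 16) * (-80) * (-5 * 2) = -400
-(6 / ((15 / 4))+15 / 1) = -83 / 5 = -16.60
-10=-10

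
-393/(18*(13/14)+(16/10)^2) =-68775/3373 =-20.39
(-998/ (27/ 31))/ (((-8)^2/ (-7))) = 108283/ 864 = 125.33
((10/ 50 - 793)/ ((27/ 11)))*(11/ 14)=-239822/ 945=-253.78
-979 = -979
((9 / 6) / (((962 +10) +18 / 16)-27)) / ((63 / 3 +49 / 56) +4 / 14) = 224 / 3131043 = 0.00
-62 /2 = -31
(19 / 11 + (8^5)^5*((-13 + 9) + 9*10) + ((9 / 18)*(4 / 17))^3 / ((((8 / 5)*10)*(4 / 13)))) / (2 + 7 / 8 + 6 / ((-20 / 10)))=-1404680528492818196505886942631 / 54043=-25991905121714527256182800.00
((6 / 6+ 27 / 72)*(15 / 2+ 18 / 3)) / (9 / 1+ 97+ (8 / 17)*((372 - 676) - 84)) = -1683 / 6944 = -0.24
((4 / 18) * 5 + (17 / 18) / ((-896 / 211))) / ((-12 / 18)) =-14333 / 10752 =-1.33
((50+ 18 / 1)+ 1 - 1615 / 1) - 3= -1549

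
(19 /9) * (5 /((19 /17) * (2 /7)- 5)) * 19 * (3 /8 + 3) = -644385 /4456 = -144.61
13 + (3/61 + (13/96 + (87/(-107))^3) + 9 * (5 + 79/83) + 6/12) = 39723096556177/595429700064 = 66.71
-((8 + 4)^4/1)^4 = -184884258895036416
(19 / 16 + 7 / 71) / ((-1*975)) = -487 / 369200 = -0.00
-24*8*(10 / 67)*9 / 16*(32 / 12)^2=-7680 / 67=-114.63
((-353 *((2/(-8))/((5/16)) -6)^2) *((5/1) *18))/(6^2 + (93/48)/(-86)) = -40832.35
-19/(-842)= 19/842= 0.02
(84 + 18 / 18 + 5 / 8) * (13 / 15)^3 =55.74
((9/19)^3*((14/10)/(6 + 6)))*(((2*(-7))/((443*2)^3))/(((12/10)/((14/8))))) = -27783/76327660507264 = -0.00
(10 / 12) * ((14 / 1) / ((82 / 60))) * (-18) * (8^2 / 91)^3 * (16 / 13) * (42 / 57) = -7549747200 / 155743133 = -48.48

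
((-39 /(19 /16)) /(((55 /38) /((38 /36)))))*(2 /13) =-608 /165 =-3.68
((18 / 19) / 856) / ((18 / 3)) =3 / 16264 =0.00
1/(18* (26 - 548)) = -0.00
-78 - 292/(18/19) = -3476/9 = -386.22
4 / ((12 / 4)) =4 / 3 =1.33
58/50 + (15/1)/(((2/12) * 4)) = 1183/50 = 23.66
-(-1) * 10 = 10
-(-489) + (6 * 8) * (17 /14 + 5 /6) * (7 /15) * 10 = 2843 /3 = 947.67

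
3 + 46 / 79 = 283 / 79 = 3.58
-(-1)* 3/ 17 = 0.18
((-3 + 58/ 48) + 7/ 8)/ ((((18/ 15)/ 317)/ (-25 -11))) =17435/ 2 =8717.50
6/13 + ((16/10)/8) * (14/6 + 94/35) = 10001/6825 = 1.47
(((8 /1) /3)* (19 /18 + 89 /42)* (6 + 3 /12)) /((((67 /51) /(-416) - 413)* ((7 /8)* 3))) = -22630400 /463699593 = -0.05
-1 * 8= -8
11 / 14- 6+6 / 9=-191 / 42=-4.55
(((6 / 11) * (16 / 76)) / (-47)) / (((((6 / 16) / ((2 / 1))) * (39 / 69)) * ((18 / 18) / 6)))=-17664 / 127699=-0.14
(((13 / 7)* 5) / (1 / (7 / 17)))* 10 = 650 / 17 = 38.24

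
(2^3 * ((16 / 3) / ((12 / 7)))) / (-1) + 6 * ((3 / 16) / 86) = -24.88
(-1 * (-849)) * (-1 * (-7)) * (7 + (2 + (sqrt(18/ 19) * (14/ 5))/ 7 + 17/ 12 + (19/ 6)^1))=35658 * sqrt(38)/ 95 + 322903/ 4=83039.55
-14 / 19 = -0.74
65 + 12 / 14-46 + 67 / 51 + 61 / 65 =22.11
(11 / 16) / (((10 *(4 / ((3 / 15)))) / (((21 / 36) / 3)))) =77 / 115200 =0.00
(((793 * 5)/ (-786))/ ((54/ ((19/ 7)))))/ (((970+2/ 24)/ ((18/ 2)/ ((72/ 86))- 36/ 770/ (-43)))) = -10726754779/ 3817179309636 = -0.00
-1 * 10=-10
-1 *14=-14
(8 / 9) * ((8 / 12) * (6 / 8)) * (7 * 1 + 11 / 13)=136 / 39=3.49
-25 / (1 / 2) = -50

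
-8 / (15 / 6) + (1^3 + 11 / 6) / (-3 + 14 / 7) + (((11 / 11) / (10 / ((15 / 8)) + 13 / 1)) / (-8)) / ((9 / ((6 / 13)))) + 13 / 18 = -136717 / 25740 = -5.31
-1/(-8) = 1/8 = 0.12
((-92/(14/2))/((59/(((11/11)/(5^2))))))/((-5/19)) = 1748/51625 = 0.03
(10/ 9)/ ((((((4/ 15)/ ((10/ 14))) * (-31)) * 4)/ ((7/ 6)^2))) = -875/ 26784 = -0.03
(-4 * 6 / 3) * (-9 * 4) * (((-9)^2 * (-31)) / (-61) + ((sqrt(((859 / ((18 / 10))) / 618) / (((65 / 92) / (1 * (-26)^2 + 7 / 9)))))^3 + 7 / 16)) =730854 / 61 + 7701752768 * sqrt(966810652158) / 1307039409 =5805889.34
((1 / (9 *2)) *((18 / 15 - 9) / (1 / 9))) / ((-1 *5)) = 39 / 50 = 0.78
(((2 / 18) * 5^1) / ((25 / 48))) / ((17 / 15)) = 16 / 17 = 0.94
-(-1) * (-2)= -2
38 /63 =0.60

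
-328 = -328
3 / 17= 0.18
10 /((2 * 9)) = 0.56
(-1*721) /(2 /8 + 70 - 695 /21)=-19.41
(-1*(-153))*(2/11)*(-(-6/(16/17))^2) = -397953/352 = -1130.55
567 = 567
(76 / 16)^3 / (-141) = -6859 / 9024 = -0.76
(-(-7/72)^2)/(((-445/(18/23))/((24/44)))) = 49/5404080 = 0.00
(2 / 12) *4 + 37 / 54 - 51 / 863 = 60245 / 46602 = 1.29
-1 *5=-5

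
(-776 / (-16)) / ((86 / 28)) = 679 / 43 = 15.79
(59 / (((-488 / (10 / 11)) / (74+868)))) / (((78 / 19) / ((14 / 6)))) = -6159895 / 104676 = -58.85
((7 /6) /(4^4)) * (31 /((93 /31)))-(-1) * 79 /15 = 122429 /23040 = 5.31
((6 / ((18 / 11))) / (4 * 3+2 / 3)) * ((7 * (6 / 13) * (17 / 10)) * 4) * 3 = 23562 / 1235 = 19.08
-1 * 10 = -10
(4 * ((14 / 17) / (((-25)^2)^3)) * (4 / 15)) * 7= 1568 / 62255859375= 0.00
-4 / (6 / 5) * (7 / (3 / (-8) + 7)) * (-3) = 560 / 53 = 10.57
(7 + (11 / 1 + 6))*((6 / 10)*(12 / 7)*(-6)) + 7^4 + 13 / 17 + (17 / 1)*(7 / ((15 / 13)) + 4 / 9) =12661037 / 5355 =2364.34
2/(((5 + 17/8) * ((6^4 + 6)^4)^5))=1/698191500619728850248221738438979199931373389258636667522711552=0.00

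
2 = 2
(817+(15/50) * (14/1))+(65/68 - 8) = 276813/340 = 814.16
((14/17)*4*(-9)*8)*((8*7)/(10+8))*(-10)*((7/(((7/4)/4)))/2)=1003520/17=59030.59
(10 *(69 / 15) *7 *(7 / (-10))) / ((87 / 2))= -2254 / 435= -5.18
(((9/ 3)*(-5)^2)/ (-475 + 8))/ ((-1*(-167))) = -0.00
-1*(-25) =25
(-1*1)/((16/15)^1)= -15/16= -0.94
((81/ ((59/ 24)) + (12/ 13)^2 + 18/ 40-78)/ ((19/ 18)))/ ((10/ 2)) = -8.29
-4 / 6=-2 / 3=-0.67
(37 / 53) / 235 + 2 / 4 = 12529 / 24910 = 0.50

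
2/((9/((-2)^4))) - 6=-22/9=-2.44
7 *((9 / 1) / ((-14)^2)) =9 / 28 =0.32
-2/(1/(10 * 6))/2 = -60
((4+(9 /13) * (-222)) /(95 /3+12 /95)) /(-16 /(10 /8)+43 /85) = 29190 /76219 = 0.38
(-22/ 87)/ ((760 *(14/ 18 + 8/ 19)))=-0.00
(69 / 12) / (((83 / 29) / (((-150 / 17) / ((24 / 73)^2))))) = -88861075 / 541824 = -164.00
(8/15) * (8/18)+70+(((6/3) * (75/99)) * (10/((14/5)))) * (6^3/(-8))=-75.87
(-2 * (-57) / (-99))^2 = 1444 / 1089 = 1.33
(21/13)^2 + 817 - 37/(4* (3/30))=727.11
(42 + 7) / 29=49 / 29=1.69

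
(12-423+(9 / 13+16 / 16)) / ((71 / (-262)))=1394102 / 923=1510.40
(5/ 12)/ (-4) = -5/ 48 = -0.10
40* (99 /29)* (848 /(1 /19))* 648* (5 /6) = 34453900800 /29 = 1188065544.83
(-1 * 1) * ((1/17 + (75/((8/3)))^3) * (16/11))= -193641137/5984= -32359.82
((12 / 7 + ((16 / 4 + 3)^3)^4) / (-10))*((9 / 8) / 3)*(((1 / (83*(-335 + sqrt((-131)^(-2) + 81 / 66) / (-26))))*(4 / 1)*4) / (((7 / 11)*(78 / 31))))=21729129191093373634156 / 116486540515105677 - 4328128984427149*sqrt(10194118) / 582432702575528385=186513.96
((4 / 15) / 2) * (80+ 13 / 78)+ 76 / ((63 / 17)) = 9827 / 315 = 31.20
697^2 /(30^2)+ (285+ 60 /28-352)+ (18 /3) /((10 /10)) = 3029863 /6300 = 480.93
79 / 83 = 0.95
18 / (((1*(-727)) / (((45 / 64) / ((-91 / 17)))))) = 6885 / 2117024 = 0.00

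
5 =5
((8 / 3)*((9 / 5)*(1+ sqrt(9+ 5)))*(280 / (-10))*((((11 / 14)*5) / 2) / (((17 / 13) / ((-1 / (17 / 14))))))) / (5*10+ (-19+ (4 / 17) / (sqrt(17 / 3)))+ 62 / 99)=-1883673792*sqrt(714) / 818761812265 -1883673792*sqrt(51) / 818761812265+ 253187638704 / 48162459545+ 253187638704*sqrt(14) / 48162459545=24.85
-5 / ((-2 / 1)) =5 / 2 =2.50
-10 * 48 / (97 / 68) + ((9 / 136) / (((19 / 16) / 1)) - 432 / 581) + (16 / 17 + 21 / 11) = -66945522407 / 200236421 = -334.33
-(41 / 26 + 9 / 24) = -203 / 104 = -1.95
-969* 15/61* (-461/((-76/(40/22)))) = -1763325/671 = -2627.91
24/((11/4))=96/11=8.73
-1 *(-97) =97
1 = 1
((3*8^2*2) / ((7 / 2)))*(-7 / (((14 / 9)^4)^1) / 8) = -39366 / 2401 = -16.40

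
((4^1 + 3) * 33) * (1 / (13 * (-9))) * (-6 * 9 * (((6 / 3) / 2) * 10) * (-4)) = -55440 / 13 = -4264.62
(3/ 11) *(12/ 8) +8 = 185/ 22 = 8.41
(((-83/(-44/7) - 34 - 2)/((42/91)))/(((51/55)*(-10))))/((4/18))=767/32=23.97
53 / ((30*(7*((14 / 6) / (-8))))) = -212 / 245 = -0.87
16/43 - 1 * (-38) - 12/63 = 34478/903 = 38.18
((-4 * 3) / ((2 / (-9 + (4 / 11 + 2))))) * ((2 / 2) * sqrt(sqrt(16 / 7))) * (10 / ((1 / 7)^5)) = 21032760 * 7^(3 / 4) / 11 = 8228621.97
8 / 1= 8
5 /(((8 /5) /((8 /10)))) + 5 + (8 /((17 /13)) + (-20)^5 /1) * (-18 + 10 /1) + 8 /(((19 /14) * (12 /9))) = 16537576085 /646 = 25599962.98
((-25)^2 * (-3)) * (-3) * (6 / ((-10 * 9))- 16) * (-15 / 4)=1355625 / 4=338906.25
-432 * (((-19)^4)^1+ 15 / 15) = -56299104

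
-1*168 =-168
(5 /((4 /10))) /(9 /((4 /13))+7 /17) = 850 /2017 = 0.42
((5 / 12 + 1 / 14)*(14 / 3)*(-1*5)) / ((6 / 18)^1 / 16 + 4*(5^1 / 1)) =-0.57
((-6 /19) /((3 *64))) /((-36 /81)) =9 /2432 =0.00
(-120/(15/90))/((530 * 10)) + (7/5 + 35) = 1922/53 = 36.26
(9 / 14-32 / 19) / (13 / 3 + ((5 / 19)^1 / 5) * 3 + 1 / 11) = -9141 / 40222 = -0.23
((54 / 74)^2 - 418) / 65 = -571513 / 88985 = -6.42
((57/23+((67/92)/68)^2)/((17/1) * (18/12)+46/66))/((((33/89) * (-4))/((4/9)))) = -8632778657/304509598848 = -0.03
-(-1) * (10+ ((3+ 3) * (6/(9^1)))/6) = 32/3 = 10.67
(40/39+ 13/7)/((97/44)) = 34628/26481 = 1.31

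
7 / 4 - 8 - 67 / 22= -409 / 44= -9.30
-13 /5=-2.60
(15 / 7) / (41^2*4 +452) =5 / 16744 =0.00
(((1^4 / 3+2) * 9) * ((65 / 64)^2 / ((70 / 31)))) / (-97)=-78585 / 794624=-0.10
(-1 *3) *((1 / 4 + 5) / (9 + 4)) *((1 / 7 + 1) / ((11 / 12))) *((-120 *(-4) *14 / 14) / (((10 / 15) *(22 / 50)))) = -2471.71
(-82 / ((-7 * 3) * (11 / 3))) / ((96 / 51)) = 697 / 1232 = 0.57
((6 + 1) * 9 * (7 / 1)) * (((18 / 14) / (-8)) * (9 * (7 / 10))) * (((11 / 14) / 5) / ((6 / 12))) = -140.33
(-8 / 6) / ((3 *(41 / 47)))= -188 / 369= -0.51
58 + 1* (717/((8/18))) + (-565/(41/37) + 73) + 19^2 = 261641/164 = 1595.37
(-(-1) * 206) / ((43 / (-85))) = -17510 / 43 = -407.21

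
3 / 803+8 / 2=3215 / 803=4.00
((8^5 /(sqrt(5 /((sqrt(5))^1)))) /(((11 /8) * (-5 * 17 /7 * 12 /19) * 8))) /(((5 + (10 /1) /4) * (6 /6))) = -2179072 * 5^(3 /4) /210375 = -34.63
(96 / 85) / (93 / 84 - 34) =-896 / 26095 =-0.03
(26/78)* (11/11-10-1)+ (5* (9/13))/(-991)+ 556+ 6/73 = 1559503061/2821377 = 552.75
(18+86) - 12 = 92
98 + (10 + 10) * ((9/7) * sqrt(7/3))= 60 * sqrt(21)/7 + 98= 137.28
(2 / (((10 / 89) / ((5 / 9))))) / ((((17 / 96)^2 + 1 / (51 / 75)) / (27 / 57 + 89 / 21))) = 2912706560 / 93889887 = 31.02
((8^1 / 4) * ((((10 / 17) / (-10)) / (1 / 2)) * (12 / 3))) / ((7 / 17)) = -16 / 7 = -2.29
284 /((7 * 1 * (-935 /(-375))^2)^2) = 8985937500 /59918717089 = 0.15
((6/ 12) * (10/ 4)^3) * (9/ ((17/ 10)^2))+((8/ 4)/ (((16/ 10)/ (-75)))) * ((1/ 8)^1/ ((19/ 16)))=317625/ 21964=14.46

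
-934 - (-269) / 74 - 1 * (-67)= -63889 / 74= -863.36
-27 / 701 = -0.04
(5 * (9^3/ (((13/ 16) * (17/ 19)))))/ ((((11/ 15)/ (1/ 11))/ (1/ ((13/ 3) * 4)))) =12465900/ 347633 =35.86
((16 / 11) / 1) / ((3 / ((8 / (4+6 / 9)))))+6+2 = 680 / 77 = 8.83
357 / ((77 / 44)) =204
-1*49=-49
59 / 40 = 1.48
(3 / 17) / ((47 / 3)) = 9 / 799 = 0.01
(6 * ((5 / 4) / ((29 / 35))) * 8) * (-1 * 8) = -16800 / 29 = -579.31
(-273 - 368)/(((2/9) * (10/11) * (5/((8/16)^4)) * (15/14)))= -148071/4000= -37.02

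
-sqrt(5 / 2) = -sqrt(10) / 2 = -1.58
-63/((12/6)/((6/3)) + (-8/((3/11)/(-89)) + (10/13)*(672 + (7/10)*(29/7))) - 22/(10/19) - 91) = -12285/584614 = -0.02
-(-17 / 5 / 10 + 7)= -333 / 50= -6.66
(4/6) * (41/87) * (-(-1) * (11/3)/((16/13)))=5863/6264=0.94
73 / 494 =0.15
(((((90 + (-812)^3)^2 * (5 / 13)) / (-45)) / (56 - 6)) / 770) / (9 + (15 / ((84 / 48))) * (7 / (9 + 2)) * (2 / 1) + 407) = -71659873653317161 / 480753000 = -149057569.38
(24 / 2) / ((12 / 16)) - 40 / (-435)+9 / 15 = 7261 / 435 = 16.69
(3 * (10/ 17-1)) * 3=-3.71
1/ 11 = 0.09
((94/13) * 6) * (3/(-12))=-141/13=-10.85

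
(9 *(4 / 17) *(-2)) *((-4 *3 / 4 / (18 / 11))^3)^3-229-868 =-252315541 / 2379456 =-106.04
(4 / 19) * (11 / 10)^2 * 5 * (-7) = -847 / 95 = -8.92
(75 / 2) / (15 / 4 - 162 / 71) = 3550 / 139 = 25.54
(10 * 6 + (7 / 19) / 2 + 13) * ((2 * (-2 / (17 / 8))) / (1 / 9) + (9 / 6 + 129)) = 10737441 / 1292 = 8310.71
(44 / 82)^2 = 484 / 1681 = 0.29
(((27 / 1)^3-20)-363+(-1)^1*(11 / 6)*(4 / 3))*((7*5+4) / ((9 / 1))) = 2257814 / 27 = 83622.74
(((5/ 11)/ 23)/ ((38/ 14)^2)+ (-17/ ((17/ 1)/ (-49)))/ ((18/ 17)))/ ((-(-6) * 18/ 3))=76084799/ 59183784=1.29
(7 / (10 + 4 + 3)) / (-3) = -7 / 51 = -0.14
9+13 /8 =85 /8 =10.62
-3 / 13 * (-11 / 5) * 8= 264 / 65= 4.06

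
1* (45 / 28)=1.61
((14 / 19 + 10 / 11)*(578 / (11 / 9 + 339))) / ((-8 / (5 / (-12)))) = 186405 / 1279916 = 0.15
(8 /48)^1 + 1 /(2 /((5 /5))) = 2 /3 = 0.67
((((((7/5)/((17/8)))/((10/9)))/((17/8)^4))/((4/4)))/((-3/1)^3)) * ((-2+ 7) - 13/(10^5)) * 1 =-105409024/19575234375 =-0.01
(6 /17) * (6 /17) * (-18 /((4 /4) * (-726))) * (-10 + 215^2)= 142.73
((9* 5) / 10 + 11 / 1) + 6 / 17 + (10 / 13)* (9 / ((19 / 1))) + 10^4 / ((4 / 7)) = 147101193 / 8398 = 17516.22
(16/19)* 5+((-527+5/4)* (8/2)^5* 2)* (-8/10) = 81832336/95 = 861393.01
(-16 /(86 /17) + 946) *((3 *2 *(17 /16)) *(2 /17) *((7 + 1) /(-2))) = -121626 /43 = -2828.51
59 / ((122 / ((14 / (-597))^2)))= 5782 / 21740949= 0.00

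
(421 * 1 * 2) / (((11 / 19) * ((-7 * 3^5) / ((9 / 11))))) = -15998 / 22869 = -0.70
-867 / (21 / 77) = -3179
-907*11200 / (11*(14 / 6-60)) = 30475200 / 1903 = 16014.29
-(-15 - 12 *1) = 27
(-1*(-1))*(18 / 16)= 9 / 8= 1.12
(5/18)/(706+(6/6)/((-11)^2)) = 605/1537686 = 0.00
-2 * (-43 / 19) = 86 / 19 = 4.53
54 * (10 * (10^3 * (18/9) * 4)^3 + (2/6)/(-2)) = 276479999999991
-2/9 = -0.22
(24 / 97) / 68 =0.00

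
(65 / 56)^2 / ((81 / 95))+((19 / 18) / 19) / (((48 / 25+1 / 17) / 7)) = 1.78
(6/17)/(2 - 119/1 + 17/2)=-0.00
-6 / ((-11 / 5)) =30 / 11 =2.73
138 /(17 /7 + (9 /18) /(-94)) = 60536 /1063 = 56.95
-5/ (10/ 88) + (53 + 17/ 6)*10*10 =16618/ 3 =5539.33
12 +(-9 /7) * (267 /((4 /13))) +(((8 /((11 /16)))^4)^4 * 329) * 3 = 143494315982468494922084294580356081673 /1286592436180020508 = 111530514207368397039.89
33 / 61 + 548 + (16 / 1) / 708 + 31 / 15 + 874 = 76908664 / 53985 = 1424.63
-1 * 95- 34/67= -6399/67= -95.51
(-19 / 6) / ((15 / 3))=-19 / 30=-0.63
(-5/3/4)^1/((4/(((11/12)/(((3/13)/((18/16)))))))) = -715/1536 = -0.47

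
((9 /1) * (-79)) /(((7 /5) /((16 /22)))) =-369.35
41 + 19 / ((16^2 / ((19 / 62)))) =651113 / 15872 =41.02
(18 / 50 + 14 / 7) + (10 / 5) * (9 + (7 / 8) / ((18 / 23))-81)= -250927 / 1800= -139.40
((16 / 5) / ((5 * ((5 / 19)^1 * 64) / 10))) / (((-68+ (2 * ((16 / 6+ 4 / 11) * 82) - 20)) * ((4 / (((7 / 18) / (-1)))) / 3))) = -0.00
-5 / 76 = -0.07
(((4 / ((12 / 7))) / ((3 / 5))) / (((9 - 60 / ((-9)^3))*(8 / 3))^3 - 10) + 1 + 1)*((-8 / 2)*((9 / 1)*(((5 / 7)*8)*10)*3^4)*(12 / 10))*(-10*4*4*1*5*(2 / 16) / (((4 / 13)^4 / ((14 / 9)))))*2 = 38177748989013263350500 / 2750053615763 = 13882547151.15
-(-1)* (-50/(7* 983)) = -50/6881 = -0.01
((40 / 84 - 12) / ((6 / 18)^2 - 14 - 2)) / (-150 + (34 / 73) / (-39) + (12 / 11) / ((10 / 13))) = -397485 / 81436439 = -0.00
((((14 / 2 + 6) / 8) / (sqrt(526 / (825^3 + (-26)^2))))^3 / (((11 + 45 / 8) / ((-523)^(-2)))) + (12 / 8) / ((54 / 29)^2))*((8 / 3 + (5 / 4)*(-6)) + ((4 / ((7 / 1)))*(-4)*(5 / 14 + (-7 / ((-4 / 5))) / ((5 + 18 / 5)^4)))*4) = -10060260140300627611757*sqrt(295357574326) / 647481901883935997824512-6858241617221 / 1953967848336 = -8447.65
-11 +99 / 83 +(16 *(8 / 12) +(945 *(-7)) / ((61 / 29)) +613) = -38443004 / 15189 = -2530.98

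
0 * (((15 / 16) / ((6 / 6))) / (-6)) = 0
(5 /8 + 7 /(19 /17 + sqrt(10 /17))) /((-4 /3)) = -3.25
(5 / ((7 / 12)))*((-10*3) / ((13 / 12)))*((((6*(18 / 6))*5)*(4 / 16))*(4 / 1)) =-1944000 / 91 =-21362.64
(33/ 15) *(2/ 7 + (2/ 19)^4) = 2868294/ 4561235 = 0.63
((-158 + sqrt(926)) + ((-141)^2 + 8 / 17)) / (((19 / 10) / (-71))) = -238062290 / 323 - 710 * sqrt(926) / 19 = -738172.08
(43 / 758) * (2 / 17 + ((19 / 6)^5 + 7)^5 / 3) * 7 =530974575947810645467103996401993223 / 1099058074661022395793408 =483117851721.87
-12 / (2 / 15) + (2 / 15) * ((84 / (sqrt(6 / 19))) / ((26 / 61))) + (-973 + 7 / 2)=-2119 / 2 + 854 * sqrt(114) / 195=-1012.74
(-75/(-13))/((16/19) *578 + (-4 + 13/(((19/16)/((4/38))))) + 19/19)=5415/455117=0.01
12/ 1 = 12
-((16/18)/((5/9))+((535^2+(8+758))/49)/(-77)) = 1404771/18865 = 74.46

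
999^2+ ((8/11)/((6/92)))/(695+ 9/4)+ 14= 91854308027/92037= 998015.02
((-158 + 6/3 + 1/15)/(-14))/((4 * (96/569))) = 1330891/80640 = 16.50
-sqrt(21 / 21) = -1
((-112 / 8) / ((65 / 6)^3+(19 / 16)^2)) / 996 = -1152 / 104316143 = -0.00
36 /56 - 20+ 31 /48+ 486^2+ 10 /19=236177.82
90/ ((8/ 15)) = 675/ 4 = 168.75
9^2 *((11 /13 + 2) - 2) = 891 /13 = 68.54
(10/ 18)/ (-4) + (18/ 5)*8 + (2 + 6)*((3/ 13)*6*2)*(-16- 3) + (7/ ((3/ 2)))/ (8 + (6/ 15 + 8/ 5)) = -916801/ 2340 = -391.80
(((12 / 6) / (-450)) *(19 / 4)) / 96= -19 / 86400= -0.00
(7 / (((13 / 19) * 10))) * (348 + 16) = 1862 / 5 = 372.40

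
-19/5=-3.80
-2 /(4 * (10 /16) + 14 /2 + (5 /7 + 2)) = -28 /171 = -0.16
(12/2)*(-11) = -66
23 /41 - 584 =-23921 /41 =-583.44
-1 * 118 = -118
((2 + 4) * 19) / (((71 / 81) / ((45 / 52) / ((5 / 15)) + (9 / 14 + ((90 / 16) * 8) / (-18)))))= 1241973 / 12922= 96.11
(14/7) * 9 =18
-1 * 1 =-1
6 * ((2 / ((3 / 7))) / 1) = 28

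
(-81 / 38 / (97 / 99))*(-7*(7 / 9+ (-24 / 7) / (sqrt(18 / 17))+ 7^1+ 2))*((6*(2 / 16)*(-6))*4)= -4939704 / 1843+ 288684*sqrt(34) / 1843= -1766.90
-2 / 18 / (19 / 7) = -7 / 171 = -0.04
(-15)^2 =225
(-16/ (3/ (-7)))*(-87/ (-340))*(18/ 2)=7308/ 85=85.98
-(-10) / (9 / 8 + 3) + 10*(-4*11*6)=-87040 / 33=-2637.58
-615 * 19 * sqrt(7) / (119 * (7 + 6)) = -11685 * sqrt(7) / 1547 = -19.98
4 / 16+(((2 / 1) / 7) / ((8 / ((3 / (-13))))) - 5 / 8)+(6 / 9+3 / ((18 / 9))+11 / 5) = 43499 / 10920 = 3.98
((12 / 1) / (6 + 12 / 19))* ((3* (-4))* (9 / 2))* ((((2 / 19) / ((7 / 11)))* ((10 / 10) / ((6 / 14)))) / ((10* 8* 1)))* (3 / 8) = -99 / 560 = -0.18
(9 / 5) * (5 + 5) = 18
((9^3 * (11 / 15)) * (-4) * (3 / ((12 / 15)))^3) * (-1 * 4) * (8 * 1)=3608550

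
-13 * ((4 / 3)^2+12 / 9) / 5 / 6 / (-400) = 91 / 27000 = 0.00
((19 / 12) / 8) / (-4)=-19 / 384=-0.05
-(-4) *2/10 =4/5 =0.80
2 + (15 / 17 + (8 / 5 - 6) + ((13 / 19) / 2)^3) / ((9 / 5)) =190283 / 2798472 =0.07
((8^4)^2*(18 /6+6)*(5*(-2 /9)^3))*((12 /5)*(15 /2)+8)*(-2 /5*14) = 97710505984 /81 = 1206302543.01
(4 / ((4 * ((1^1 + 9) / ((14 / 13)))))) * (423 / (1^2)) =2961 / 65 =45.55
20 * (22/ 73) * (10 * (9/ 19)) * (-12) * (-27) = 12830400/ 1387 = 9250.47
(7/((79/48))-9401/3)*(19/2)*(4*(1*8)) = -225467984/237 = -951341.70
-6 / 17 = -0.35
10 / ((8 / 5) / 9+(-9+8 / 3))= -450 / 277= -1.62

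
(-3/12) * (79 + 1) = -20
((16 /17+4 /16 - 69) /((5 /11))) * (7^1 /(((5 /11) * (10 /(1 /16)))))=-3905517 /272000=-14.36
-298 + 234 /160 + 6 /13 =-307919 /1040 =-296.08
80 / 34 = 40 / 17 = 2.35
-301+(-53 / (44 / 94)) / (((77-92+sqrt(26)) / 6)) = -546794 / 2189+7473*sqrt(26) / 2189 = -232.38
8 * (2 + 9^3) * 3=17544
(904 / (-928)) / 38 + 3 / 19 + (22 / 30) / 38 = 10021 / 66120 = 0.15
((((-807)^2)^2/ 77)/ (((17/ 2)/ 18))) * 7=15268509360036/ 187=81649782673.99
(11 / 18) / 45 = 11 / 810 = 0.01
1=1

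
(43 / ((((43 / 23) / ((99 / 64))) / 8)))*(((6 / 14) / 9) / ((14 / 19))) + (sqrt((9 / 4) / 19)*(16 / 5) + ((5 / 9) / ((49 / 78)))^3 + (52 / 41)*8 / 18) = 20.75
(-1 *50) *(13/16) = -325/8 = -40.62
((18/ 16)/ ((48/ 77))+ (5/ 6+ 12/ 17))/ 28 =21829/ 182784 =0.12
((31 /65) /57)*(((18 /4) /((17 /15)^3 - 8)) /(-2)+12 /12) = 0.01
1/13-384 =-4991/13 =-383.92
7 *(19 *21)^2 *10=11144070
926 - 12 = 914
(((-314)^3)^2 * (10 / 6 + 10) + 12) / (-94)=-16773200451222898 / 141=-118958868448389.35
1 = 1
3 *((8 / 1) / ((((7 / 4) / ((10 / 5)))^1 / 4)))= 768 / 7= 109.71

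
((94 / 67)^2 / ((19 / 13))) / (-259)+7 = 154517715 / 22090369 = 6.99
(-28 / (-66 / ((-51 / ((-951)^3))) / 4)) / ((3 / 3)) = 952 / 9460938861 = 0.00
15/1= 15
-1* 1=-1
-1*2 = -2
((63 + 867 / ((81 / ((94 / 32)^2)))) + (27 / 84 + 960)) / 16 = 53981191 / 774144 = 69.73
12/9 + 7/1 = 25/3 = 8.33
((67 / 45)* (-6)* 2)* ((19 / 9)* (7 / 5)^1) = -35644 / 675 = -52.81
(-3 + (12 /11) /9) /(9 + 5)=-95 /462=-0.21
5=5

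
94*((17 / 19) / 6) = 799 / 57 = 14.02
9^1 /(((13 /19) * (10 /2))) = 171 /65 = 2.63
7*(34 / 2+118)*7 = 6615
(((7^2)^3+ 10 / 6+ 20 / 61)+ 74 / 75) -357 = 536624539 / 4575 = 117294.98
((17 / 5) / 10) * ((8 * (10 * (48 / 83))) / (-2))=-3264 / 415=-7.87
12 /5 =2.40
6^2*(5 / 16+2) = 333 / 4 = 83.25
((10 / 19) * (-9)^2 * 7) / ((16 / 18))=25515 / 76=335.72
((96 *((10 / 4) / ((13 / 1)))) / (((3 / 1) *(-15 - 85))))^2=16 / 4225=0.00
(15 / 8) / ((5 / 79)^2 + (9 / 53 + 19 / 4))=4961595 / 13029326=0.38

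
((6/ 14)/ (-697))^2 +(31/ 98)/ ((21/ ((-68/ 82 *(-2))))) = 12489035/ 499897461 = 0.02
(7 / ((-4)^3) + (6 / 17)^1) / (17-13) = 265 / 4352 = 0.06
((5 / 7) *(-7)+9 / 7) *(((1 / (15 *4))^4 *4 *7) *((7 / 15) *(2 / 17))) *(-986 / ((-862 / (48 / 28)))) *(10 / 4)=-377 / 174555000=-0.00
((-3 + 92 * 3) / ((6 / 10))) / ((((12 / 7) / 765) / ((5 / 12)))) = 1353625 / 16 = 84601.56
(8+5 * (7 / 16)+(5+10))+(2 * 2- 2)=435 / 16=27.19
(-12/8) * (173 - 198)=75/2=37.50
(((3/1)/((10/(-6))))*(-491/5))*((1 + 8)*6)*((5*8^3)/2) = 61088256/5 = 12217651.20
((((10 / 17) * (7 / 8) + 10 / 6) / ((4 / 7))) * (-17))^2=9703225 / 2304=4211.47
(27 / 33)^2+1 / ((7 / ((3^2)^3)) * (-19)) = -77436 / 16093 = -4.81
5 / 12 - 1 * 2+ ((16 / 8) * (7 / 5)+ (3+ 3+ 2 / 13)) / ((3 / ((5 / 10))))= -71 / 780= -0.09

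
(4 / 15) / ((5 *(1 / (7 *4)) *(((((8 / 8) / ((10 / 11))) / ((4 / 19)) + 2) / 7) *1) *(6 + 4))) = 3136 / 21675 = 0.14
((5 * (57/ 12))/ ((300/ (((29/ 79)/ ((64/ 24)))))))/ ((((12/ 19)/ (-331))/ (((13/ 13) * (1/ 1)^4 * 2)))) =-3465239/ 303360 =-11.42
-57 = -57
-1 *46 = -46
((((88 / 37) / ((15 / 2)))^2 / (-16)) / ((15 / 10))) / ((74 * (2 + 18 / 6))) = -1936 / 170953875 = -0.00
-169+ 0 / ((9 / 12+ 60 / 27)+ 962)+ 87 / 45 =-2506 / 15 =-167.07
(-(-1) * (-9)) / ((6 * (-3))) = 1 / 2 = 0.50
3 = 3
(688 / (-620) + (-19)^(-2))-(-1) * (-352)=-19758097 / 55955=-353.11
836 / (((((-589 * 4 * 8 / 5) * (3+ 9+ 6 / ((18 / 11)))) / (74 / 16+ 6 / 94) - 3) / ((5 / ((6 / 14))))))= -23447900 / 30287381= -0.77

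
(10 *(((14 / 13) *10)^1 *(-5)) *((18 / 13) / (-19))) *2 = 252000 / 3211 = 78.48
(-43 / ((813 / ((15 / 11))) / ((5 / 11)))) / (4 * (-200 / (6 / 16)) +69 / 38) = 0.00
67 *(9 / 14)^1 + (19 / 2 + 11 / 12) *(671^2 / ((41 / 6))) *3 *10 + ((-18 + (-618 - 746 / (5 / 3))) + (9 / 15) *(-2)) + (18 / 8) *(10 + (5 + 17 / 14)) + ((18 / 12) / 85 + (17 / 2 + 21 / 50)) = 20091032426891 / 975800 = 20589293.33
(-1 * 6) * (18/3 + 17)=-138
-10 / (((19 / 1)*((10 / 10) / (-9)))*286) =0.02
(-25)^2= 625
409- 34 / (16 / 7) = 3153 / 8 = 394.12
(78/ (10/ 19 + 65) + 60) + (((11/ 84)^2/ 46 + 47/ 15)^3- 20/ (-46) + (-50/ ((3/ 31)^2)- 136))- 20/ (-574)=-78289158582714108959336233/ 14545249441736380416000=-5382.46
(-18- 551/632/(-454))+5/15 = -15205531/860784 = -17.66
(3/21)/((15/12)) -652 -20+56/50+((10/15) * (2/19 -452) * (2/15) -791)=-4993931/3325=-1501.93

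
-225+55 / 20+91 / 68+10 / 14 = -220.20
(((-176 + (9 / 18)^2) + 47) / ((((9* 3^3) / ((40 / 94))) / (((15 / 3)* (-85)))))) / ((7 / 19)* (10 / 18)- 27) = -20793125 / 5814558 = -3.58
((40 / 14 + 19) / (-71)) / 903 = -51 / 149597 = -0.00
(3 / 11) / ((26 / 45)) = 135 / 286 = 0.47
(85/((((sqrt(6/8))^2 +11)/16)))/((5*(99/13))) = 14144/4653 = 3.04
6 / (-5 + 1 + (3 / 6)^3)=-48 / 31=-1.55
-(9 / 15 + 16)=-83 / 5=-16.60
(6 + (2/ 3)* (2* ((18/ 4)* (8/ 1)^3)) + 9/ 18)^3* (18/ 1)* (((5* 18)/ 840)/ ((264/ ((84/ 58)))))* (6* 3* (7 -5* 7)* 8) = -1244575052570.51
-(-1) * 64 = 64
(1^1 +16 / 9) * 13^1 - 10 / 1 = 235 / 9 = 26.11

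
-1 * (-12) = 12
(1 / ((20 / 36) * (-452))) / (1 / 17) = -153 / 2260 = -0.07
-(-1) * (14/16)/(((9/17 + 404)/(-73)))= -8687/55016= -0.16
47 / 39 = 1.21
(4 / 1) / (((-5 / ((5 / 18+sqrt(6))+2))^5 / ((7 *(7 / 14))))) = -354106067 *sqrt(6) / 164025000 - 15612823247 / 2952450000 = -10.58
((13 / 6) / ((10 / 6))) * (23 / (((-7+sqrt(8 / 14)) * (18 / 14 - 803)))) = 91 * sqrt(7) / 413580+4459 / 827160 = 0.01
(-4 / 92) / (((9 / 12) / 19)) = -76 / 69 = -1.10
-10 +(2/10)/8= -399/40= -9.98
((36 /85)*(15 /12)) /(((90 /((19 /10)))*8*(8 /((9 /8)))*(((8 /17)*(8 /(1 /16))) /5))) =171 /10485760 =0.00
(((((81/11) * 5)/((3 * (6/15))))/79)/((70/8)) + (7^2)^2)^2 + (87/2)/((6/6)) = 426647576122961/74005778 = 5765057.64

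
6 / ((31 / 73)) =438 / 31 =14.13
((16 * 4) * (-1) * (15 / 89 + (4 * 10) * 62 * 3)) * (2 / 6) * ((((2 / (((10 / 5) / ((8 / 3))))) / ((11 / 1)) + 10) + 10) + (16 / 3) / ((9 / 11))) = -4158393600 / 979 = -4247593.05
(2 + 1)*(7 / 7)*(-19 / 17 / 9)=-19 / 51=-0.37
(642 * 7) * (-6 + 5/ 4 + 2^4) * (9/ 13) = 910035/ 26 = 35001.35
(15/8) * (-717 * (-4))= 5377.50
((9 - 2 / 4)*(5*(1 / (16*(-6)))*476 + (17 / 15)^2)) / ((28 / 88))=-627.98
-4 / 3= -1.33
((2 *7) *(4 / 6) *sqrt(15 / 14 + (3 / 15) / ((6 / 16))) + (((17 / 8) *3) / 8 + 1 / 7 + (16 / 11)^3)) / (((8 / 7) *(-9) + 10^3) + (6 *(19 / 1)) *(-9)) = -7 *sqrt(70770) / 5715 - 2395359 / 21636736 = -0.44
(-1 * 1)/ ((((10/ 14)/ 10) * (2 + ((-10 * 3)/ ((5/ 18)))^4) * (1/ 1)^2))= -0.00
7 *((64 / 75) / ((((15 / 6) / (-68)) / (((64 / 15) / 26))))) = -1949696 / 73125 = -26.66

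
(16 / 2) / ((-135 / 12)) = -32 / 45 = -0.71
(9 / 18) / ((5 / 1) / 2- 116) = -1 / 227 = -0.00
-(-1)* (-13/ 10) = -13/ 10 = -1.30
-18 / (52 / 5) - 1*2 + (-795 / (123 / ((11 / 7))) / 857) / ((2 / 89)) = -13615339 / 3197467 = -4.26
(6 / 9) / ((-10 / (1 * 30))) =-2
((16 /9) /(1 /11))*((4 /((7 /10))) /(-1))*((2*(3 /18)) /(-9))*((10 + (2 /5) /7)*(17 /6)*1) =4212736 /35721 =117.93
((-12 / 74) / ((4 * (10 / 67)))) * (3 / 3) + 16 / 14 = 4513 / 5180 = 0.87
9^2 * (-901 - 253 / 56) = -73346.95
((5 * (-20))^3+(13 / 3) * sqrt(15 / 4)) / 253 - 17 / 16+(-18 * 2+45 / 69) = -16147389 / 4048+13 * sqrt(15) / 1518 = -3988.95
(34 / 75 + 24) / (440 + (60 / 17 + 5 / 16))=0.06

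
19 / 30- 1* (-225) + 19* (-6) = 3349 / 30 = 111.63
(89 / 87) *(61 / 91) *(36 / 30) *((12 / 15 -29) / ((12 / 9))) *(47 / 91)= -107933949 / 12007450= -8.99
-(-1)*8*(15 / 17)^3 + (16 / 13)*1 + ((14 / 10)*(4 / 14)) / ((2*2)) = 4359949 / 638690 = 6.83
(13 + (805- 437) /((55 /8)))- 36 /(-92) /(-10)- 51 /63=697901 /10626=65.68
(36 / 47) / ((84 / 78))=234 / 329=0.71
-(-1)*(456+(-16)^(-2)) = 116737 / 256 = 456.00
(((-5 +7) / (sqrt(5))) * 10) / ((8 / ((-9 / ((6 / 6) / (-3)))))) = 27 * sqrt(5) / 2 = 30.19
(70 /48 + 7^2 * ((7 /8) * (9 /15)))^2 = 2660161 /3600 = 738.93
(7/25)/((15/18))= 42/125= 0.34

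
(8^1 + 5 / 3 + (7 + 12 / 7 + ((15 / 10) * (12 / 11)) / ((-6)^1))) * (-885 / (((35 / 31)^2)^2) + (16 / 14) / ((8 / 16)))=-680897098711 / 69328875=-9821.26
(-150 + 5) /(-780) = 29 /156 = 0.19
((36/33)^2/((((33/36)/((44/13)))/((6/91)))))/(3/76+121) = 3151872/1316772457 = 0.00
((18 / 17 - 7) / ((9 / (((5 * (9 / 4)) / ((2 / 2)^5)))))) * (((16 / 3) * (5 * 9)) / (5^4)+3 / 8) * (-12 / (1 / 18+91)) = 188163 / 253300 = 0.74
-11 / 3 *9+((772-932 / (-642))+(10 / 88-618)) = 1731113 / 14124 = 122.57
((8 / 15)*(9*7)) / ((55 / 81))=13608 / 275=49.48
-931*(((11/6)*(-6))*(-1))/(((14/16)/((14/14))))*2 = -23408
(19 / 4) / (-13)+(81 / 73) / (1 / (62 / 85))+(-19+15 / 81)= -160043557 / 8711820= -18.37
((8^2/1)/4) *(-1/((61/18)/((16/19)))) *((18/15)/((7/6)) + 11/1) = -1939968/40565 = -47.82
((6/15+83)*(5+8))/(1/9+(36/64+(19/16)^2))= 12489984/24005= 520.31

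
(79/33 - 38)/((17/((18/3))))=-2350/187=-12.57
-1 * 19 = -19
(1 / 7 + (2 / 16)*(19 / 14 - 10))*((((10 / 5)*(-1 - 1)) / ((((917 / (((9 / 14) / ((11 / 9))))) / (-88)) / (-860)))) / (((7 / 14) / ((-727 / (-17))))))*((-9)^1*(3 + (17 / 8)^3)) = -11022599683575 / 6983872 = -1578293.49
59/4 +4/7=429/28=15.32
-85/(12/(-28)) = 595/3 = 198.33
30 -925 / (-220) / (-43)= 56575 / 1892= 29.90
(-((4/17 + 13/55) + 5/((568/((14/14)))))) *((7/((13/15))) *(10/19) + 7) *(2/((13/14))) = -4963685839/426324470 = -11.64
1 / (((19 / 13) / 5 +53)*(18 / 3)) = 0.00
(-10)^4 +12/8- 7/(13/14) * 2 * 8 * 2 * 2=247495/26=9519.04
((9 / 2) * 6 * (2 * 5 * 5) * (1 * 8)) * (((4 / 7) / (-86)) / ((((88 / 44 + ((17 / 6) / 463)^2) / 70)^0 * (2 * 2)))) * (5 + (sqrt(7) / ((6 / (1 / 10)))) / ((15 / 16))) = -27000 / 301 - 96 * sqrt(7) / 301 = -90.54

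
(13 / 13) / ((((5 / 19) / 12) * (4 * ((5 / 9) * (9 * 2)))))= 57 / 50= 1.14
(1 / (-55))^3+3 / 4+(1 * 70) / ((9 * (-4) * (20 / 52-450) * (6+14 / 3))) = 4003116811 / 5334648000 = 0.75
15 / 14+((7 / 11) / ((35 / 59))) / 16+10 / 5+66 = 425893 / 6160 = 69.14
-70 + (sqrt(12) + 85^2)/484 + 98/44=-52.84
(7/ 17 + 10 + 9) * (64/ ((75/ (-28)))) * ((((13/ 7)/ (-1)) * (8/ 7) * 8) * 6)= 47252.01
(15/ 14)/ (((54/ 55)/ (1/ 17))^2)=15125/ 3932712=0.00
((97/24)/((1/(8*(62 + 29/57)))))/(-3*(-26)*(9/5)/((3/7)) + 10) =1728055/288648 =5.99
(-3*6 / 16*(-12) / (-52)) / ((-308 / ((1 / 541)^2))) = 0.00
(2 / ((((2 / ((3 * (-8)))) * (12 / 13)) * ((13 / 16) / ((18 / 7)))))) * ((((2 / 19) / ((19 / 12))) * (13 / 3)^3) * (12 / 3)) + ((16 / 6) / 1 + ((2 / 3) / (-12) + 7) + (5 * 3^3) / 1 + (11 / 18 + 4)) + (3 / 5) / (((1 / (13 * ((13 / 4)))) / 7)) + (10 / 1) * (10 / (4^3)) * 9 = -1439.82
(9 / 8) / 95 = 0.01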